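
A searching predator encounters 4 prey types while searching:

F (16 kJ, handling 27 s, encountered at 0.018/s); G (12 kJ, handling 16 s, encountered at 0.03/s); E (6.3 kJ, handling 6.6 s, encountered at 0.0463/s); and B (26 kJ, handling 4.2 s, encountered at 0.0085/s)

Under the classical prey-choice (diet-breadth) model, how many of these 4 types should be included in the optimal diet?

E/h in descending order: B 6.19, E 0.955, G 0.75, F 0.593 kJ/s. The optimal diet is the largest prefix of this list for which every included type satisfies E_i/h_i > R on the types above it.
Rate on top 1: 0.2134. E: 0.955 > 0.2134 → include.
Rate on top 2: 0.3822. G: 0.75 > 0.3822 → include.
Rate on top 3: 0.4792. F: 0.593 > 0.4792 → include.
Optimal diet: B, E, G, F — 4 of 4 types.

4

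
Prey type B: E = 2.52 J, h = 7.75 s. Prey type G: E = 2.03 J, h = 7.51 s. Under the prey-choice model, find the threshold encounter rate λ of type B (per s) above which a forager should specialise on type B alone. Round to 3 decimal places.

Drop type G once their profitability E₂/h₂ falls below the rate achievable on type B alone: E₂/h₂ = λE₁/(1 + λh₁).
Solve for λ: λE₁h₂ = E₂(1 + λh₁) → λ(E₁h₂ − E₂h₁) = E₂ → λ = E₂/(E₁h₂ − E₂h₁).
λ = 2.03/(2.52×7.51 − 2.03×7.75) = 2.03/3.193 = 0.6358 per s.

0.636 per s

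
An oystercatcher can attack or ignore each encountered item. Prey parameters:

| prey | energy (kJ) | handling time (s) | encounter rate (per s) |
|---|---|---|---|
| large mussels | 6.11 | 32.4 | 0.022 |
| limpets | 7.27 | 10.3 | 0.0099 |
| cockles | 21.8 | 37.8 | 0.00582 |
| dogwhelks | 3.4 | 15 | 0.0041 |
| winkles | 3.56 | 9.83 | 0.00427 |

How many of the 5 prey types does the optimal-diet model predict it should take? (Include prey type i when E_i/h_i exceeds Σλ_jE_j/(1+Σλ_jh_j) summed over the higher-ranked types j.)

Profitabilities (E/h, kJ/s): limpets 0.706, cockles 0.577, winkles 0.362, dogwhelks 0.227, large mussels 0.189. Add prey in this order while the next type's profitability exceeds the intake rate on those already taken.
Rate on top 1: 0.06531. cockles: 0.577 > 0.06531 → include.
Rate on top 2: 0.1504. winkles: 0.362 > 0.1504 → include.
Rate on top 3: 0.1569. dogwhelks: 0.227 > 0.1569 → include.
Rate on top 4: 0.1599. large mussels: 0.189 > 0.1599 → include.
Optimal diet: limpets, cockles, winkles, dogwhelks, large mussels — 5 of 5 types.

5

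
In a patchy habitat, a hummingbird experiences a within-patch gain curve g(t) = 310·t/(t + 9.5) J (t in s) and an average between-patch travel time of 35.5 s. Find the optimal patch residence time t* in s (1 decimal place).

18.4 s

Optimal t* satisfies g'(t*) = g(t*)/(T + t*).
g'(t) = 310·9.5/(t + 9.5)². Setting 310·9.5/(t+9.5)² = 310t/[(t+9.5)(35.5+t)] gives 9.5(35.5+t) = t(t+9.5), so t² = 9.5×35.5 = 337.2.
t* = √337.2 = 18.36 s.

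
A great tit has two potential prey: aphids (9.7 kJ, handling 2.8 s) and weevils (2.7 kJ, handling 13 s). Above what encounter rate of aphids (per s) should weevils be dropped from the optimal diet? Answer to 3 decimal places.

0.023 per s

The zero-one rule: include weevils iff E₂/h₂ > λE₁/(1+λh₁). Equality gives the switch point.
λE₁h₂ = E₂ + λE₂h₁ ⇒ λ = E₂/(E₁h₂ − E₂h₁) = 2.7/(126.1 − 7.56) = 0.02278 per s.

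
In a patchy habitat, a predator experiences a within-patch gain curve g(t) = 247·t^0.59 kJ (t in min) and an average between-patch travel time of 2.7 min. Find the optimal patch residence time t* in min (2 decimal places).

Maximise g(t)/(T+t): set derivative to zero → g'(t)(T+t) = g(t).
g'(t) = 0.59·247·t^-0.41. Setting 0.59·247·t^-0.41 = 247·t^0.59/(2.7+t) gives 0.59(2.7+t) = t, so 0.41·t = 0.59×2.7.
t* = 0.59×2.7/0.41 = 3.885 min.

3.89 min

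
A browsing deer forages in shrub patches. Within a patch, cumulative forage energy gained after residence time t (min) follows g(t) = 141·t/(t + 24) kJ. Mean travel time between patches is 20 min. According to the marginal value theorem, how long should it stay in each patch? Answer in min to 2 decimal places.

Maximise g(t)/(T+t): set derivative to zero → g'(t)(T+t) = g(t).
g'(t) = 141·24/(t + 24)². Setting 141·24/(t+24)² = 141t/[(t+24)(20+t)] gives 24(20+t) = t(t+24), so t² = 24×20 = 480.
t* = √480 = 21.91 min.

21.91 min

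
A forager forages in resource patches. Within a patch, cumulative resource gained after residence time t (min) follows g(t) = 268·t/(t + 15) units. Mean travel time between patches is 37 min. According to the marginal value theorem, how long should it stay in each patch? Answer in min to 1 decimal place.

23.6 min

Optimal t* satisfies g'(t*) = g(t*)/(T + t*).
g'(t) = 268·15/(t + 15)². Setting 268·15/(t+15)² = 268t/[(t+15)(37+t)] gives 15(37+t) = t(t+15), so t² = 15×37 = 555.
t* = √555 = 23.56 min.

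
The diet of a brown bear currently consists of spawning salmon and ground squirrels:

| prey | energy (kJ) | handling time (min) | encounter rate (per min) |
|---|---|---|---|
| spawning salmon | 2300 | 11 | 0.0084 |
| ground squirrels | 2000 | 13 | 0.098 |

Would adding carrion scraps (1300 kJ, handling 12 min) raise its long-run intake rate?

Yes

Current rate: (0.0084×2300 + 0.098×2000)/(1 + 0.0084×11 + 0.098×13) = 90.99 kJ/min.
carrion scraps: E/h = 1300/12 = 108.3 kJ/min.
108.3 > 90.99, so adding carrion scraps raises the average — include it.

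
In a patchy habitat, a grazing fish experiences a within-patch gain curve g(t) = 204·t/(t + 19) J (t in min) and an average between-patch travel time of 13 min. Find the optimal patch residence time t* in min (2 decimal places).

15.72 min

By the marginal value theorem, leave when the instantaneous gain rate g'(t) equals the habitat-wide average g(t)/(T + t).
g'(t) = 204·19/(t + 19)². Setting 204·19/(t+19)² = 204t/[(t+19)(13+t)] gives 19(13+t) = t(t+19), so t² = 19×13 = 247.
t* = √247 = 15.72 min.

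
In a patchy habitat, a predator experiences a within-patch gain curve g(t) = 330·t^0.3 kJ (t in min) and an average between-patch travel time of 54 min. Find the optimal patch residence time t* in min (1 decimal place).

Maximise g(t)/(T+t): set derivative to zero → g'(t)(T+t) = g(t).
g'(t) = 0.3·330·t^-0.7. Setting 0.3·330·t^-0.7 = 330·t^0.3/(54+t) gives 0.3(54+t) = t, so 0.70·t = 0.3×54.
t* = 0.3×54/0.70 = 23.14 min.

23.1 min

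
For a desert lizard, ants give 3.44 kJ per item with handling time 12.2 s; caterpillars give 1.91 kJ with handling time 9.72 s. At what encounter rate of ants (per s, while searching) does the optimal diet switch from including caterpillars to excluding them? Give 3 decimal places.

0.188 per s

At the threshold, the rate on ants alone equals the profitability of caterpillars: λ·3.44/(1 + λ·12.2) = 1.91/9.72 = 0.1965.
Rearranging, λ(3.44 − 0.1965×12.2) = 0.1965, so λ = 0.1965/1.043 = 0.1885 per s.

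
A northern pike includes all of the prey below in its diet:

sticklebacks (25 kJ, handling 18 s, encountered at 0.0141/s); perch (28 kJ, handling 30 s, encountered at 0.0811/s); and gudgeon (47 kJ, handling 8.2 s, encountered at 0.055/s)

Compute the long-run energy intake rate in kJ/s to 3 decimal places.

1.259 kJ/s

R = (0.0141×25 + 0.0811×28 + 0.055×47) / (1 + 0.0141×18 + 0.0811×30 + 0.055×8.2) = 5.208/4.138 = 1.259 kJ/s.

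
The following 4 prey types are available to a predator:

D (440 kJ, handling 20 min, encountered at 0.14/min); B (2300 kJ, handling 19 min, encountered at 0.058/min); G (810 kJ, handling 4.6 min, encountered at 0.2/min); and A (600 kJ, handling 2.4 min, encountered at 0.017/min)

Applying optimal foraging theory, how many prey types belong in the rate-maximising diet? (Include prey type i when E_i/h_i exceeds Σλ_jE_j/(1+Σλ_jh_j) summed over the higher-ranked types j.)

3

E/h in descending order: A 250, G 176, B 121, D 22 kJ/min. The optimal diet is the largest prefix of this list for which every included type satisfies E_i/h_i > R on the types above it.
Rate on top 1: 9.8. G: 176 > 9.8 → include.
Rate on top 2: 87.82. B: 121 > 87.82 → include.
Rate on top 3: 99.78. D: 22 < 99.78 → exclude; stop.
Optimal diet: A, G, B — 3 of 4 types.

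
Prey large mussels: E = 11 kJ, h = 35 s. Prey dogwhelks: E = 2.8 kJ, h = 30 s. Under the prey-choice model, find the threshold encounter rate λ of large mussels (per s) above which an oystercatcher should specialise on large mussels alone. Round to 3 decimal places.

The zero-one rule: include dogwhelks iff E₂/h₂ > λE₁/(1+λh₁). Equality gives the switch point.
λE₁h₂ = E₂ + λE₂h₁ ⇒ λ = E₂/(E₁h₂ − E₂h₁) = 2.8/(330 − 98) = 0.01207 per s.

0.012 per s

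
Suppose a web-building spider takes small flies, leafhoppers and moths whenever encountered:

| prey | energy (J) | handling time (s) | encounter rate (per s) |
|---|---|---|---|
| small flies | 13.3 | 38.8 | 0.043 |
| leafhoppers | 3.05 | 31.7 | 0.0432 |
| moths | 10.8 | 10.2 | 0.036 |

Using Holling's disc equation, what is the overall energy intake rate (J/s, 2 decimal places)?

0.25 J/s

R = Σλ_iE_i / (1 + Σλ_ih_i)
Numerator: 0.043×13.3 + 0.0432×3.05 + 0.036×10.8 = 1.092
Denominator: 1 + 0.043×38.8 + 0.0432×31.7 + 0.036×10.2 = 4.405
R = 1.092/4.405 = 0.248 J/s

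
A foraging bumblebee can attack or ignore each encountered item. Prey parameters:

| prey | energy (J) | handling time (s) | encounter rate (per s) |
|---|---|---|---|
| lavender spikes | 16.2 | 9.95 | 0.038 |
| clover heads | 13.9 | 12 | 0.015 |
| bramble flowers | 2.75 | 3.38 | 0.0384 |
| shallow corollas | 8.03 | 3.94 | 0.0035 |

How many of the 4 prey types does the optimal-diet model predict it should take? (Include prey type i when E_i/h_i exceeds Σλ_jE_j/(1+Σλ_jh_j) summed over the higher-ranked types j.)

Rank by E/h (J/s): shallow corollas 2.04, lavender spikes 1.63, clover heads 1.16, bramble flowers 0.814. Include each in turn until the next type's E/h falls below the running intake rate.
Rate on top 1: 0.02772. lavender spikes: 1.63 > 0.02772 → include.
Rate on top 2: 0.4625. clover heads: 1.16 > 0.4625 → include.
Rate on top 3: 0.5422. bramble flowers: 0.814 > 0.5422 → include.
Optimal diet: shallow corollas, lavender spikes, clover heads, bramble flowers — 4 of 4 types.

4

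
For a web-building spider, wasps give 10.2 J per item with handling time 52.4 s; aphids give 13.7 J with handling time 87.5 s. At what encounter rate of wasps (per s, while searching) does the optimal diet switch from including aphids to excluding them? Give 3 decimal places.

Drop aphids once their profitability E₂/h₂ falls below the rate achievable on wasps alone: E₂/h₂ = λE₁/(1 + λh₁).
Solve for λ: λE₁h₂ = E₂(1 + λh₁) → λ(E₁h₂ − E₂h₁) = E₂ → λ = E₂/(E₁h₂ − E₂h₁).
λ = 13.7/(10.2×87.5 − 13.7×52.4) = 13.7/174.6 = 0.07846 per s.

0.078 per s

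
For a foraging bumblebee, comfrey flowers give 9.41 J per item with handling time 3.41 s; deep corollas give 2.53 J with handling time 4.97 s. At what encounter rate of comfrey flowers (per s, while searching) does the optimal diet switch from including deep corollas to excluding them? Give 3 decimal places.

At the threshold, the rate on comfrey flowers alone equals the profitability of deep corollas: λ·9.41/(1 + λ·3.41) = 2.53/4.97 = 0.5091.
Rearranging, λ(9.41 − 0.5091×3.41) = 0.5091, so λ = 0.5091/7.674 = 0.06633 per s.

0.066 per s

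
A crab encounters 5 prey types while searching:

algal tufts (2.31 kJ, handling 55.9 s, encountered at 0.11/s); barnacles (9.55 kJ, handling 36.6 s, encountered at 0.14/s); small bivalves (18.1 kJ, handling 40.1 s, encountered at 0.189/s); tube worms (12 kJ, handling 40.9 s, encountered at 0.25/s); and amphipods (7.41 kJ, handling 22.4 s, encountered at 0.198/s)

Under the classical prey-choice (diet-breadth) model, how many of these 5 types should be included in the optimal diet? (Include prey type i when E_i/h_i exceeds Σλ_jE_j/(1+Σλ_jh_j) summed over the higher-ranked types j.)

Profitabilities (E/h, kJ/s): small bivalves 0.451, amphipods 0.331, tube worms 0.293, barnacles 0.261, algal tufts 0.0413. Add prey in this order while the next type's profitability exceeds the intake rate on those already taken.
Rate on top 1: 0.3988. amphipods: 0.331 < 0.3988 → exclude; stop.
Optimal diet: small bivalves — 1 of 5 types.

1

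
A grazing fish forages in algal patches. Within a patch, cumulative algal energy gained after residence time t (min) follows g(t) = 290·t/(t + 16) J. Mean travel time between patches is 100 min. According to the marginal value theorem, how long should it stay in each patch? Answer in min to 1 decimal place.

40.0 min

Optimal t* satisfies g'(t*) = g(t*)/(T + t*).
g'(t) = 290·16/(t + 16)². Setting 290·16/(t+16)² = 290t/[(t+16)(100+t)] gives 16(100+t) = t(t+16), so t² = 16×100 = 1600.
t* = √1600 = 40 min.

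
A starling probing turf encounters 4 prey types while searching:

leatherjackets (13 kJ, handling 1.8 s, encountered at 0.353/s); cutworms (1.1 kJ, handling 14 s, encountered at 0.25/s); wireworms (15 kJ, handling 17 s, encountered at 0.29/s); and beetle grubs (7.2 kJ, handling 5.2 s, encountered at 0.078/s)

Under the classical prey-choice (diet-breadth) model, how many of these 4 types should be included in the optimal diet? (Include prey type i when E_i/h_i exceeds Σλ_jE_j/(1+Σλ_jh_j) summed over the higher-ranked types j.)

1

E/h in descending order: leatherjackets 7.22, beetle grubs 1.38, wireworms 0.882, cutworms 0.0786 kJ/s. The optimal diet is the largest prefix of this list for which every included type satisfies E_i/h_i > R on the types above it.
Rate on top 1: 2.806. beetle grubs: 1.38 < 2.806 → exclude; stop.
Optimal diet: leatherjackets — 1 of 4 types.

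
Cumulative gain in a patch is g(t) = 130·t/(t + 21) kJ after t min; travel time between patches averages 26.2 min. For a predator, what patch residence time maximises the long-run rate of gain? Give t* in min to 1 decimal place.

Maximise g(t)/(T+t): set derivative to zero → g'(t)(T+t) = g(t).
g'(t) = 130·21/(t + 21)². Setting 130·21/(t+21)² = 130t/[(t+21)(26.2+t)] gives 21(26.2+t) = t(t+21), so t² = 21×26.2 = 550.2.
t* = √550.2 = 23.46 min.

23.5 min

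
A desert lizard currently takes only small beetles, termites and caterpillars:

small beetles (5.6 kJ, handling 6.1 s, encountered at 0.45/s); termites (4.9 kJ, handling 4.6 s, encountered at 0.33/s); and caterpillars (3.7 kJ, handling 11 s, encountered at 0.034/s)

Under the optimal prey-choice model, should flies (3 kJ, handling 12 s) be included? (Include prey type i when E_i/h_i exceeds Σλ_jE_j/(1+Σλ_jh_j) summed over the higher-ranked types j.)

Current rate: (0.45×5.6 + 0.33×4.9 + 0.034×3.7)/(1 + 0.45×6.1 + 0.33×4.6 + 0.034×11) = 0.7562 kJ/s.
flies: E/h = 3/12 = 0.25 kJ/s.
Since 0.25 < R, time spent handling flies is better spent searching.

No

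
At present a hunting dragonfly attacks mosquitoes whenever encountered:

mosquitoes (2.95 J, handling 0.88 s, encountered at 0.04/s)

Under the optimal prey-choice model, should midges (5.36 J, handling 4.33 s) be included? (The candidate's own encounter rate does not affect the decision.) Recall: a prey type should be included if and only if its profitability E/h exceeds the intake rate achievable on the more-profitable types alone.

Yes

On mosquitoes alone, R = ΣλE/(1+Σλh) = 0.118/1.035 = 0.114 J/s.
midges: E/h = 5.36/4.33 = 1.238 J/s.
1.238 > 0.114, so adding midges raises the average — include it.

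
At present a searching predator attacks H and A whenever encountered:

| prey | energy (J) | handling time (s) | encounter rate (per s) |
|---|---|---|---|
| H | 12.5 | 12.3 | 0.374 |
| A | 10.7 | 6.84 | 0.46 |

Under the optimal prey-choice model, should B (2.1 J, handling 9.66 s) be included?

No

Current rate: (0.374×12.5 + 0.46×10.7)/(1 + 0.374×12.3 + 0.46×6.84) = 1.097 J/s.
Profitability of B: 2.1/9.66 = 0.2174 J/s.
Since 0.2174 < R, time spent handling B is better spent searching.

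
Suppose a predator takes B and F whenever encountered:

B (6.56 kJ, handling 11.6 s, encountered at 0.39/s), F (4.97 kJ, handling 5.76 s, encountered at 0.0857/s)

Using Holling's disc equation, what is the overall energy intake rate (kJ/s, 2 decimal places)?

0.50 kJ/s

Energy encountered per unit search time: 0.39×6.56 + 0.0857×4.97 = 2.984 kJ/s.
Handling time per unit search time: 0.39×11.6 + 0.0857×5.76 = 5.018.
Rate = 2.984/(1 + 5.018) = 0.4959 kJ/s.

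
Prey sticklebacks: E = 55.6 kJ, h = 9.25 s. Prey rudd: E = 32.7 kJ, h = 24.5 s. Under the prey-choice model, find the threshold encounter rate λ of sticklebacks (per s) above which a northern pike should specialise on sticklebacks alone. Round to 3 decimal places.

0.031 per s

The zero-one rule: include rudd iff E₂/h₂ > λE₁/(1+λh₁). Equality gives the switch point.
λE₁h₂ = E₂ + λE₂h₁ ⇒ λ = E₂/(E₁h₂ − E₂h₁) = 32.7/(1362 − 302.5) = 0.03086 per s.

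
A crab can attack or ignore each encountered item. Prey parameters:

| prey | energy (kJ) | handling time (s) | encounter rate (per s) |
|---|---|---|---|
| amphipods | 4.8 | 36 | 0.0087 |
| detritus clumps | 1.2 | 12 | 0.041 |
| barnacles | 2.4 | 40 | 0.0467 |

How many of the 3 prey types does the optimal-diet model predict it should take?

3

Profitabilities (E/h, kJ/s): amphipods 0.133, detritus clumps 0.1, barnacles 0.06. Add prey in this order while the next type's profitability exceeds the intake rate on those already taken.
Rate on top 1: 0.0318. detritus clumps: 0.1 > 0.0318 → include.
Rate on top 2: 0.05039. barnacles: 0.06 > 0.05039 → include.
Optimal diet: amphipods, detritus clumps, barnacles — 3 of 3 types.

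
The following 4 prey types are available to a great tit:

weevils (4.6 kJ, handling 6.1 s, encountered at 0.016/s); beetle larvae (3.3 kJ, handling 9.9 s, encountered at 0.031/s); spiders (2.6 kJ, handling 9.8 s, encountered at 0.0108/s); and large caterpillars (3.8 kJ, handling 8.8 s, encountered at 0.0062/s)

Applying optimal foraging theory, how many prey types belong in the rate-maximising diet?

4

Profitabilities (E/h, kJ/s): weevils 0.754, large caterpillars 0.432, beetle larvae 0.333, spiders 0.265. Add prey in this order while the next type's profitability exceeds the intake rate on those already taken.
Rate on top 1: 0.06706. large caterpillars: 0.432 > 0.06706 → include.
Rate on top 2: 0.08433. beetle larvae: 0.333 > 0.08433 → include.
Rate on top 3: 0.1367. spiders: 0.265 > 0.1367 → include.
Optimal diet: weevils, large caterpillars, beetle larvae, spiders — 4 of 4 types.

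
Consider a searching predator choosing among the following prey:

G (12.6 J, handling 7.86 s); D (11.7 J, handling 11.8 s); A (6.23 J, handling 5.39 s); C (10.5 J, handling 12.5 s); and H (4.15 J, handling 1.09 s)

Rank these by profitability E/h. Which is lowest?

Profitability E/h (J/s): G = 12.6/7.86 = 1.6, D = 11.7/11.8 = 0.992, A = 6.23/5.39 = 1.16, C = 10.5/12.5 = 0.84, H = 4.15/1.09 = 3.81.
Ranked: H > G > A > D > C.

C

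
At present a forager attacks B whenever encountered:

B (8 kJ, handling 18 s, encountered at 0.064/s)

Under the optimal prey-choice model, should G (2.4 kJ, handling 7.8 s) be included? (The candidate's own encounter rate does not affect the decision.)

Yes

Current rate: (0.064×8)/(1 + 0.064×18) = 0.2379 kJ/s.
Profitability of G: 2.4/7.8 = 0.3077 kJ/s.
Since 0.3077 > R, including G increases the long-run rate.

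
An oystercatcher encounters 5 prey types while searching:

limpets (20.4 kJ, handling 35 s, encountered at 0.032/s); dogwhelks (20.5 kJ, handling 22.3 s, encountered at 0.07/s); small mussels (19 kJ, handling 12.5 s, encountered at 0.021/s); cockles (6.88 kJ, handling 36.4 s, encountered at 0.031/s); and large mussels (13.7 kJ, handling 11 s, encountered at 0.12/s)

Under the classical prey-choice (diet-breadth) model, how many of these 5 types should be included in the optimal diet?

Profitabilities (E/h, kJ/s): small mussels 1.52, large mussels 1.25, dogwhelks 0.919, limpets 0.583, cockles 0.189. Add prey in this order while the next type's profitability exceeds the intake rate on those already taken.
Rate on top 1: 0.316. large mussels: 1.25 > 0.316 → include.
Rate on top 2: 0.7911. dogwhelks: 0.919 > 0.7911 → include.
Rate on top 3: 0.8394. limpets: 0.583 < 0.8394 → exclude; stop.
Optimal diet: small mussels, large mussels, dogwhelks — 3 of 5 types.

3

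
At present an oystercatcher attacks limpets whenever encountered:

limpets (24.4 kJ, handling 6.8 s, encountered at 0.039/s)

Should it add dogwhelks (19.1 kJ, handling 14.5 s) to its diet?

Current rate: (0.039×24.4)/(1 + 0.039×6.8) = 0.7521 kJ/s.
dogwhelks: E/h = 19.1/14.5 = 1.317 kJ/s.
Since 1.317 > R, including dogwhelks increases the long-run rate.

Yes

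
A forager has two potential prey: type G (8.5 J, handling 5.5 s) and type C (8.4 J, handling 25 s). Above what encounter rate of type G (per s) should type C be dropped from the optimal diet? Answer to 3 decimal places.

0.051 per s

The zero-one rule: include type C iff E₂/h₂ > λE₁/(1+λh₁). Equality gives the switch point.
λE₁h₂ = E₂ + λE₂h₁ ⇒ λ = E₂/(E₁h₂ − E₂h₁) = 8.4/(212.5 − 46.2) = 0.05051 per s.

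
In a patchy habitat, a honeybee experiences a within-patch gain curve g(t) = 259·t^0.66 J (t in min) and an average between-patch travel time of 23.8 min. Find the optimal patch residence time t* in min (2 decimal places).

46.20 min

Maximise g(t)/(T+t): set derivative to zero → g'(t)(T+t) = g(t).
g'(t) = 0.66·259·t^-0.34. Setting 0.66·259·t^-0.34 = 259·t^0.66/(23.8+t) gives 0.66(23.8+t) = t, so 0.34·t = 0.66×23.8.
t* = 0.66×23.8/0.34 = 46.2 min.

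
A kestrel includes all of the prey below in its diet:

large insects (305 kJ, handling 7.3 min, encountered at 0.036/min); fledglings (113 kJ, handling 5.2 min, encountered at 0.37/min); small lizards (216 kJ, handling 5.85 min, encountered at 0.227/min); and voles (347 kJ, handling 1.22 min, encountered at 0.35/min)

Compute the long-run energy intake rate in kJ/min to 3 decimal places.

R = Σλ_iE_i / (1 + Σλ_ih_i)
Numerator: 0.036×305 + 0.37×113 + 0.227×216 + 0.35×347 = 223.3
Denominator: 1 + 0.036×7.3 + 0.37×5.2 + 0.227×5.85 + 0.35×1.22 = 4.942
R = 223.3/4.942 = 45.18 kJ/min

45.181 kJ/min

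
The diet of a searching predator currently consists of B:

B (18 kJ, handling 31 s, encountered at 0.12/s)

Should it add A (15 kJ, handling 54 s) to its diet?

No

Intake rate on the current diet: R = (0.12×18) / (1 + 0.12×31) = 2.16/4.72 = 0.4576 kJ/s.
A: E/h = 15/54 = 0.2778 kJ/s.
0.2778 < 0.4576, so adding A would lower the average — exclude it.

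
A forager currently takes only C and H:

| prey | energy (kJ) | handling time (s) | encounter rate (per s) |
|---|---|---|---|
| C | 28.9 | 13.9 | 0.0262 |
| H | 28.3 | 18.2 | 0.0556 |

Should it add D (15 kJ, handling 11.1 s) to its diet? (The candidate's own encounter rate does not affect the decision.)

Yes

On C and H alone, R = ΣλE/(1+Σλh) = 2.331/2.376 = 0.9809 kJ/s.
D: E/h = 15/11.1 = 1.351 kJ/s.
Since 1.351 > R, including D increases the long-run rate.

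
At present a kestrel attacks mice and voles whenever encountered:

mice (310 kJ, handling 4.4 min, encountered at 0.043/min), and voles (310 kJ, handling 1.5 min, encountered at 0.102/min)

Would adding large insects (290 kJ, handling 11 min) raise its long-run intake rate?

No

On mice and voles alone, R = ΣλE/(1+Σλh) = 44.95/1.342 = 33.49 kJ/min.
large insects: E/h = 290/11 = 26.36 kJ/min.
26.36 < 33.49, so adding large insects would lower the average — exclude it.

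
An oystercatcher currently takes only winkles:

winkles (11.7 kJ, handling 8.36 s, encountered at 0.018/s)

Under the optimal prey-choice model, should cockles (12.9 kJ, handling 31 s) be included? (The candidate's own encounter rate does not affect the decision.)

Yes

On winkles alone, R = ΣλE/(1+Σλh) = 0.2106/1.15 = 0.1831 kJ/s.
cockles: E/h = 12.9/31 = 0.4161 kJ/s.
0.4161 > 0.1831, so adding cockles raises the average — include it.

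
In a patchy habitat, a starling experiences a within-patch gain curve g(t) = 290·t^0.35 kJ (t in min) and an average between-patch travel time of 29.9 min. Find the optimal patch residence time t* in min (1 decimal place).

16.1 min

Maximise g(t)/(T+t): set derivative to zero → g'(t)(T+t) = g(t).
g'(t) = 0.35·290·t^-0.65. Setting 0.35·290·t^-0.65 = 290·t^0.35/(29.9+t) gives 0.35(29.9+t) = t, so 0.65·t = 0.35×29.9.
t* = 0.35×29.9/0.65 = 16.1 min.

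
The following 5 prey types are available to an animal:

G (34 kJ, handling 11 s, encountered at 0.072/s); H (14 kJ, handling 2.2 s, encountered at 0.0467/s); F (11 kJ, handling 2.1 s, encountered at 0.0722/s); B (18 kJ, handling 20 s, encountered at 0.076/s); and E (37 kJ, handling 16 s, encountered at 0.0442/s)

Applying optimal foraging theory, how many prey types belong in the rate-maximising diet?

4

E/h in descending order: H 6.36, F 5.24, G 3.09, E 2.31, B 0.9 kJ/s. The optimal diet is the largest prefix of this list for which every included type satisfies E_i/h_i > R on the types above it.
Rate on top 1: 0.5929. F: 5.24 > 0.5929 → include.
Rate on top 2: 1.154. G: 3.09 > 1.154 → include.
Rate on top 3: 1.904. E: 2.31 > 1.904 → include.
Rate on top 4: 2.009. B: 0.9 < 2.009 → exclude; stop.
Optimal diet: H, F, G, E — 4 of 5 types.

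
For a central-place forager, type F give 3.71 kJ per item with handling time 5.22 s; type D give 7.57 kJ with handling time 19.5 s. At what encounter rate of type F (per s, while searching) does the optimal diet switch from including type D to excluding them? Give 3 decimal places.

0.231 per s

Drop type D once their profitability E₂/h₂ falls below the rate achievable on type F alone: E₂/h₂ = λE₁/(1 + λh₁).
Solve for λ: λE₁h₂ = E₂(1 + λh₁) → λ(E₁h₂ − E₂h₁) = E₂ → λ = E₂/(E₁h₂ − E₂h₁).
λ = 7.57/(3.71×19.5 − 7.57×5.22) = 7.57/32.83 = 0.2306 per s.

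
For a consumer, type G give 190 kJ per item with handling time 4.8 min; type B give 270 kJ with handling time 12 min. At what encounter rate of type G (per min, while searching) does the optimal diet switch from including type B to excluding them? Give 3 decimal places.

At the threshold, the rate on type G alone equals the profitability of type B: λ·190/(1 + λ·4.8) = 270/12 = 22.5.
Rearranging, λ(190 − 22.5×4.8) = 22.5, so λ = 22.5/82 = 0.2744 per min.

0.274 per min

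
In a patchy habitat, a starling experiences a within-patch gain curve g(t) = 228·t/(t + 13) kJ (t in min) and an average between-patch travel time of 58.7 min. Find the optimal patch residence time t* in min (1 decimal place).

Maximise g(t)/(T+t): set derivative to zero → g'(t)(T+t) = g(t).
g'(t) = 228·13/(t + 13)². Setting 228·13/(t+13)² = 228t/[(t+13)(58.7+t)] gives 13(58.7+t) = t(t+13), so t² = 13×58.7 = 763.1.
t* = √763.1 = 27.62 min.

27.6 min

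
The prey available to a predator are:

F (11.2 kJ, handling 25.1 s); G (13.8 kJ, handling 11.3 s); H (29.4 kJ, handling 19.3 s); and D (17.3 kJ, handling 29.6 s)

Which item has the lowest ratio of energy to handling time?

Profitability E/h (kJ/s): F = 11.2/25.1 = 0.446, G = 13.8/11.3 = 1.22, H = 29.4/19.3 = 1.52, D = 17.3/29.6 = 0.584.
Ranked: H > G > D > F.

F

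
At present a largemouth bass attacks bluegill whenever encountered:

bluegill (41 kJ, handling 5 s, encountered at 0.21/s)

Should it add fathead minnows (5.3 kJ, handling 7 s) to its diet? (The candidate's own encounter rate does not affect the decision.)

No

On bluegill alone, R = ΣλE/(1+Σλh) = 8.61/2.05 = 4.2 kJ/s.
Profitability of fathead minnows: 5.3/7 = 0.7571 kJ/s.
0.7571 < 4.2, so adding fathead minnows would lower the average — exclude it.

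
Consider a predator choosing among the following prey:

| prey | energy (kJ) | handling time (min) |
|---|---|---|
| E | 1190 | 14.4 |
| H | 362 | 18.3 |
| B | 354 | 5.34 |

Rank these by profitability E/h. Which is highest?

E

In descending order of E/h:
E: 1190/14.4 = 82.6 kJ/min
B: 354/5.34 = 66.3 kJ/min
H: 362/18.3 = 19.8 kJ/min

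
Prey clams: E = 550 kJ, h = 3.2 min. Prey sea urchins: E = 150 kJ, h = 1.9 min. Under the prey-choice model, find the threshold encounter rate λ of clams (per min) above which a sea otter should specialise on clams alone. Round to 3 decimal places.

At the threshold, the rate on clams alone equals the profitability of sea urchins: λ·550/(1 + λ·3.2) = 150/1.9 = 78.95.
Rearranging, λ(550 − 78.95×3.2) = 78.95, so λ = 78.95/297.4 = 0.2655 per min.

0.265 per min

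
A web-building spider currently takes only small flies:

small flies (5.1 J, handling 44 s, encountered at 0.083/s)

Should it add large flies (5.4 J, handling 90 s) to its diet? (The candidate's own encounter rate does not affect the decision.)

No

Current rate: (0.083×5.1)/(1 + 0.083×44) = 0.09099 J/s.
large flies: E/h = 5.4/90 = 0.06 J/s.
0.06 < 0.09099, so adding large flies would lower the average — exclude it.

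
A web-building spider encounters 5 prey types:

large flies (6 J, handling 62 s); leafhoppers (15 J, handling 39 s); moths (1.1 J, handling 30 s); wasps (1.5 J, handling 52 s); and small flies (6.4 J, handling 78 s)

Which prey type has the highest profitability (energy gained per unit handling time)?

leafhoppers

Profitability E/h (J/s): large flies = 6/62 = 0.0968, leafhoppers = 15/39 = 0.385, moths = 1.1/30 = 0.0367, wasps = 1.5/52 = 0.0288, small flies = 6.4/78 = 0.0821.
Ranked: leafhoppers > large flies > small flies > moths > wasps.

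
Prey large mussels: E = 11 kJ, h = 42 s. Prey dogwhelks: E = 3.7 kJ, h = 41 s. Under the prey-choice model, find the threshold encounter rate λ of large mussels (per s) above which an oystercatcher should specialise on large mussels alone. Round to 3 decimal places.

0.013 per s

The zero-one rule: include dogwhelks iff E₂/h₂ > λE₁/(1+λh₁). Equality gives the switch point.
λE₁h₂ = E₂ + λE₂h₁ ⇒ λ = E₂/(E₁h₂ − E₂h₁) = 3.7/(451 − 155.4) = 0.01252 per s.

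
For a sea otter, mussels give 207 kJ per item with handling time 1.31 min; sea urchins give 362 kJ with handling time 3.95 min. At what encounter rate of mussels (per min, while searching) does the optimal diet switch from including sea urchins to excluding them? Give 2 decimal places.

1.05 per min

The zero-one rule: include sea urchins iff E₂/h₂ > λE₁/(1+λh₁). Equality gives the switch point.
λE₁h₂ = E₂ + λE₂h₁ ⇒ λ = E₂/(E₁h₂ − E₂h₁) = 362/(817.7 − 474.2) = 1.054 per min.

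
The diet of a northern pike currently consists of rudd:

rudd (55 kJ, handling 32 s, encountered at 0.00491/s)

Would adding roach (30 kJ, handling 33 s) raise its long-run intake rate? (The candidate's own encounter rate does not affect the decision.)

Current rate: (0.00491×55)/(1 + 0.00491×32) = 0.2334 kJ/s.
roach: E/h = 30/33 = 0.9091 kJ/s.
Since 0.9091 > R, including roach increases the long-run rate.

Yes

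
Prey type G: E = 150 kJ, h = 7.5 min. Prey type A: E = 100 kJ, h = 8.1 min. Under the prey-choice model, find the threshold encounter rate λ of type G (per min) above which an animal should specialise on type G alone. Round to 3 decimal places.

0.215 per min

At the threshold, the rate on type G alone equals the profitability of type A: λ·150/(1 + λ·7.5) = 100/8.1 = 12.35.
Rearranging, λ(150 − 12.35×7.5) = 12.35, so λ = 12.35/57.41 = 0.2151 per min.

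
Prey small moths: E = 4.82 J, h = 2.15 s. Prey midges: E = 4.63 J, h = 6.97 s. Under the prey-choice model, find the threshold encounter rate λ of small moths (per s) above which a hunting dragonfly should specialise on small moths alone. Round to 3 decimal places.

The zero-one rule: include midges iff E₂/h₂ > λE₁/(1+λh₁). Equality gives the switch point.
λE₁h₂ = E₂ + λE₂h₁ ⇒ λ = E₂/(E₁h₂ − E₂h₁) = 4.63/(33.6 − 9.954) = 0.1958 per s.

0.196 per s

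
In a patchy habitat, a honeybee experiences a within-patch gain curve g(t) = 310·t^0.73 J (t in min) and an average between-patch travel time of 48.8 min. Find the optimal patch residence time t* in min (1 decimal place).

131.9 min

Maximise g(t)/(T+t): set derivative to zero → g'(t)(T+t) = g(t).
g'(t) = 0.73·310·t^-0.27. Setting 0.73·310·t^-0.27 = 310·t^0.73/(48.8+t) gives 0.73(48.8+t) = t, so 0.27·t = 0.73×48.8.
t* = 0.73×48.8/0.27 = 131.9 min.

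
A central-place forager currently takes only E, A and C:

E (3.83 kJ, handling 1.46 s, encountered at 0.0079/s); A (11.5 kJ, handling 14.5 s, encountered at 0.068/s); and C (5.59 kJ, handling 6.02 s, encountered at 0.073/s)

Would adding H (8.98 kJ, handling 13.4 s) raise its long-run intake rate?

On E, A and C alone, R = ΣλE/(1+Σλh) = 1.22/2.437 = 0.5008 kJ/s.
H: E/h = 8.98/13.4 = 0.6701 kJ/s.
0.6701 > 0.5008, so adding H raises the average — include it.

Yes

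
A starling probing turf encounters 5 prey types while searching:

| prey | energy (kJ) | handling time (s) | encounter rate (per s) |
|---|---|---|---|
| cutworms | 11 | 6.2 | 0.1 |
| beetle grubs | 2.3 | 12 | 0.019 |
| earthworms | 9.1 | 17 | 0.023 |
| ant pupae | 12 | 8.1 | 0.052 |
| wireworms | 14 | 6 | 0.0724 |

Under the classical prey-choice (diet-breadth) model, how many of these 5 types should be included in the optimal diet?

Profitabilities (E/h, kJ/s): wireworms 2.33, cutworms 1.77, ant pupae 1.48, earthworms 0.535, beetle grubs 0.192. Add prey in this order while the next type's profitability exceeds the intake rate on those already taken.
Rate on top 1: 0.7066. cutworms: 1.77 > 0.7066 → include.
Rate on top 2: 1.029. ant pupae: 1.48 > 1.029 → include.
Rate on top 3: 1.106. earthworms: 0.535 < 1.106 → exclude; stop.
Optimal diet: wireworms, cutworms, ant pupae — 3 of 5 types.

3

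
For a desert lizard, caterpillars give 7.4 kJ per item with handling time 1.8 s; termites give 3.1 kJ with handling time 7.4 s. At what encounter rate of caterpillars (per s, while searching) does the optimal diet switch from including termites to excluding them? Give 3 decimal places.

Drop termites once their profitability E₂/h₂ falls below the rate achievable on caterpillars alone: E₂/h₂ = λE₁/(1 + λh₁).
Solve for λ: λE₁h₂ = E₂(1 + λh₁) → λ(E₁h₂ − E₂h₁) = E₂ → λ = E₂/(E₁h₂ − E₂h₁).
λ = 3.1/(7.4×7.4 − 3.1×1.8) = 3.1/49.18 = 0.06303 per s.

0.063 per s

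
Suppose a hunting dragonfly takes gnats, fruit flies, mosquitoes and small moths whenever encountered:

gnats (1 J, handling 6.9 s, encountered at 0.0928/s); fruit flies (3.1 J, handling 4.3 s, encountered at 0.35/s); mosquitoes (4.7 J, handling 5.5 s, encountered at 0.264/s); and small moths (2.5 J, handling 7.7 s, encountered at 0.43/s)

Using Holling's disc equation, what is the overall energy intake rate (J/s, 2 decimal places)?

0.44 J/s

Energy encountered per unit search time: 0.0928×1 + 0.35×3.1 + 0.264×4.7 + 0.43×2.5 = 3.494 J/s.
Handling time per unit search time: 0.0928×6.9 + 0.35×4.3 + 0.264×5.5 + 0.43×7.7 = 6.908.
Rate = 3.494/(1 + 6.908) = 0.4418 J/s.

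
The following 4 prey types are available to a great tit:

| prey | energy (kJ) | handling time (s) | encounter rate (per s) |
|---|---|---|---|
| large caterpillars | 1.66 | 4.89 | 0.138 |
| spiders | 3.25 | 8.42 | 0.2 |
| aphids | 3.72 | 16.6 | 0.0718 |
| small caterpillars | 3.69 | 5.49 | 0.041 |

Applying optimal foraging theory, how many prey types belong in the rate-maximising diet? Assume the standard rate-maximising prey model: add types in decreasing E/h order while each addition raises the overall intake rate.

Profitabilities (E/h, kJ/s): small caterpillars 0.672, spiders 0.386, large caterpillars 0.339, aphids 0.224. Add prey in this order while the next type's profitability exceeds the intake rate on those already taken.
Rate on top 1: 0.1235. spiders: 0.386 > 0.1235 → include.
Rate on top 2: 0.2754. large caterpillars: 0.339 > 0.2754 → include.
Rate on top 3: 0.2875. aphids: 0.224 < 0.2875 → exclude; stop.
Optimal diet: small caterpillars, spiders, large caterpillars — 3 of 4 types.

3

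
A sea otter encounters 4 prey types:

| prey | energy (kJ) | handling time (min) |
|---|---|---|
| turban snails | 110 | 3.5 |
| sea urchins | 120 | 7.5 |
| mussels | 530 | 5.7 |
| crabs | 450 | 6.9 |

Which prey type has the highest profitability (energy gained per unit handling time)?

mussels

In descending order of E/h:
mussels: 530/5.7 = 93 kJ/min
crabs: 450/6.9 = 65.2 kJ/min
turban snails: 110/3.5 = 31.4 kJ/min
sea urchins: 120/7.5 = 16 kJ/min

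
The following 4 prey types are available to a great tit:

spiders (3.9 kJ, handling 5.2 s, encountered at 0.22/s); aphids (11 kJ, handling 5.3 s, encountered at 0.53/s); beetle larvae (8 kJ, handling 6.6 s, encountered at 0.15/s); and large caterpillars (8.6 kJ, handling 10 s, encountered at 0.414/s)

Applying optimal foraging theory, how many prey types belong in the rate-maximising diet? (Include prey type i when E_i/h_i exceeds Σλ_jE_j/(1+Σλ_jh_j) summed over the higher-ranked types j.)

1

E/h in descending order: aphids 2.08, beetle larvae 1.21, large caterpillars 0.86, spiders 0.75 kJ/s. The optimal diet is the largest prefix of this list for which every included type satisfies E_i/h_i > R on the types above it.
Rate on top 1: 1.531. beetle larvae: 1.21 < 1.531 → exclude; stop.
Optimal diet: aphids — 1 of 4 types.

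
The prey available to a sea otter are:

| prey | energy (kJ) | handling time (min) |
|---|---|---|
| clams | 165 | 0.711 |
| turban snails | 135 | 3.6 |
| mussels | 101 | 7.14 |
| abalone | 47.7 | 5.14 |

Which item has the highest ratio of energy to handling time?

clams

In descending order of E/h:
clams: 165/0.711 = 232 kJ/min
turban snails: 135/3.6 = 37.5 kJ/min
mussels: 101/7.14 = 14.1 kJ/min
abalone: 47.7/5.14 = 9.28 kJ/min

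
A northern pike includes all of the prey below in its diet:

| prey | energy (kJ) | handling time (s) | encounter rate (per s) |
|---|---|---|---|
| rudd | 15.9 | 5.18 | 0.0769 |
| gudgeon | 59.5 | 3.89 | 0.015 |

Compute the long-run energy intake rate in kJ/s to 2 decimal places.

1.45 kJ/s

R = (0.0769×15.9 + 0.015×59.5) / (1 + 0.0769×5.18 + 0.015×3.89) = 2.115/1.457 = 1.452 kJ/s.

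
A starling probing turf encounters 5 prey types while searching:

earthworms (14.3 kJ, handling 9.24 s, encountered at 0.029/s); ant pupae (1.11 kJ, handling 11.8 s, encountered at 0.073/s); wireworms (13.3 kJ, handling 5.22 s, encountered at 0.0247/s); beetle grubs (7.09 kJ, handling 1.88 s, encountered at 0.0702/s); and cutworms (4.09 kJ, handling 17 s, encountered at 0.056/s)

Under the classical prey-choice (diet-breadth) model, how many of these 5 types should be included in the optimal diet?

3

Profitabilities (E/h, kJ/s): beetle grubs 3.77, wireworms 2.55, earthworms 1.55, cutworms 0.241, ant pupae 0.0941. Add prey in this order while the next type's profitability exceeds the intake rate on those already taken.
Rate on top 1: 0.4397. wireworms: 2.55 > 0.4397 → include.
Rate on top 2: 0.6553. earthworms: 1.55 > 0.6553 → include.
Rate on top 3: 0.8117. cutworms: 0.241 < 0.8117 → exclude; stop.
Optimal diet: beetle grubs, wireworms, earthworms — 3 of 5 types.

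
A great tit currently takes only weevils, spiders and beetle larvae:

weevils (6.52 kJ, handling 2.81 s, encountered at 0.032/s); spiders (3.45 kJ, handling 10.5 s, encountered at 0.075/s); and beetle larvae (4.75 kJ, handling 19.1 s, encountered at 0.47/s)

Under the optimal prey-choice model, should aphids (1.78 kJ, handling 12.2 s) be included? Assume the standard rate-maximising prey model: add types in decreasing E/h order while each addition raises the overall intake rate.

On weevils, spiders and beetle larvae alone, R = ΣλE/(1+Σλh) = 2.7/10.85 = 0.2487 kJ/s.
Profitability of aphids: 1.78/12.2 = 0.1459 kJ/s.
Since 0.1459 < R, time spent handling aphids is better spent searching.

No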